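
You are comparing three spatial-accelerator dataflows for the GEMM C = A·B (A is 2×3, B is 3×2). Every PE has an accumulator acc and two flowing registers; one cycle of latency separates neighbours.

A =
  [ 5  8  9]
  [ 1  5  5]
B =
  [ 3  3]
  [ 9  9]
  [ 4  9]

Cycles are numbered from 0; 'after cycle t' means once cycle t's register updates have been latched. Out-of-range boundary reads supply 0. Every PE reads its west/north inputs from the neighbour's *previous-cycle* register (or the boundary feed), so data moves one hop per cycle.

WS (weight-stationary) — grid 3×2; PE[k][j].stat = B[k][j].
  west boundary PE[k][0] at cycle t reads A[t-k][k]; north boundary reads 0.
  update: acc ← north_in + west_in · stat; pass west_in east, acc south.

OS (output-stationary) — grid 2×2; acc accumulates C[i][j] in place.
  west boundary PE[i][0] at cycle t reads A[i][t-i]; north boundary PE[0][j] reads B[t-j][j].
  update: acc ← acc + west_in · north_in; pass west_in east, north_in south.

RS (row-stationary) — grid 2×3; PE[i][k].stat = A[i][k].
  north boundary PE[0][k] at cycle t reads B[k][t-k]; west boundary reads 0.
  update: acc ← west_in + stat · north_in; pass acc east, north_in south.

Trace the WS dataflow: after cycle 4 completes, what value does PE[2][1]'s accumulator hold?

PE[2][1].acc = 93

WS 3×2: PE[2][1] cycle-by-cycle (with neighbour feeds):
  0: (1,1).acc=0  regs=<0,0>
  0: (2,0).acc=0  regs=<0,0>
  0: (2,1).acc=0  regs=<0,0>
  1: (1,1).acc=0  regs=<0,0>
  1: (2,0).acc=0  regs=<0,0>
  1: (2,1).acc=0  regs=<0,0>
  2: (1,1).acc=87  regs=<8,87>
  2: (2,0).acc=123  regs=<9,123>
  2: (2,1).acc=0  regs=<0,0>
  3: (1,1).acc=48  regs=<5,48>
  3: (2,0).acc=68  regs=<5,68>
  3: (2,1).acc=168  regs=<9,168>
  4: (1,1).acc=0  regs=<0,0>
  4: (2,0).acc=0  regs=<0,0>
  4: (2,1).acc=93  regs=<5,93>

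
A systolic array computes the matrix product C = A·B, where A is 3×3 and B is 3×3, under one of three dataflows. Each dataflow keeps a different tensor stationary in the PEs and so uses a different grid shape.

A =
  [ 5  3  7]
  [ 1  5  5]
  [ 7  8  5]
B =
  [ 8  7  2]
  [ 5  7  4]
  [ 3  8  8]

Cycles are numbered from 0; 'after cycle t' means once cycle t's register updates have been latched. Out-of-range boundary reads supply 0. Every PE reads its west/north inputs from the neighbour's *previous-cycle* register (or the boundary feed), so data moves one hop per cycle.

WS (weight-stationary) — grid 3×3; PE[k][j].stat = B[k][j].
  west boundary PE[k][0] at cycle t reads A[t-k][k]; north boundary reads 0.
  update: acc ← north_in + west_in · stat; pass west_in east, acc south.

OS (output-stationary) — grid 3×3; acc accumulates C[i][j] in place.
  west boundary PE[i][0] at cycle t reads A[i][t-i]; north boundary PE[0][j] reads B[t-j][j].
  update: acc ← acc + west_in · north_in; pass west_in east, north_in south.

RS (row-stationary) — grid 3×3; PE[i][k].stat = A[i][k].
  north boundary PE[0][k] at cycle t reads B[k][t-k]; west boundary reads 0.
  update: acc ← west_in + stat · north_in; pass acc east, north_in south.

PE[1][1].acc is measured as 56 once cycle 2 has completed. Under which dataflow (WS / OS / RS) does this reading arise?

dataflow = WS

WS [3×3] PE[1][1] across cycles:
  after 0 — PE[1][1] acc=0, pass-E 0, pass-S 0
  after 1 — PE[1][1] acc=0, pass-E 0, pass-S 0
  after 2 — PE[1][1] acc=56, pass-E 3, pass-S 56
OS [3×3] PE[1][1] across cycles:
  after 0 — PE[1][1] acc=0, pass-E 0, pass-S 0
  after 1 — PE[1][1] acc=0, pass-E 0, pass-S 0
  after 2 — PE[1][1] acc=7, pass-E 1, pass-S 7
RS [3×3] PE[1][1] across cycles:
  after 0 — PE[1][1] acc=0, pass-E 0, pass-S 0
  after 1 — PE[1][1] acc=0, pass-E 0, pass-S 0
  after 2 — PE[1][1] acc=33, pass-E 33, pass-S 5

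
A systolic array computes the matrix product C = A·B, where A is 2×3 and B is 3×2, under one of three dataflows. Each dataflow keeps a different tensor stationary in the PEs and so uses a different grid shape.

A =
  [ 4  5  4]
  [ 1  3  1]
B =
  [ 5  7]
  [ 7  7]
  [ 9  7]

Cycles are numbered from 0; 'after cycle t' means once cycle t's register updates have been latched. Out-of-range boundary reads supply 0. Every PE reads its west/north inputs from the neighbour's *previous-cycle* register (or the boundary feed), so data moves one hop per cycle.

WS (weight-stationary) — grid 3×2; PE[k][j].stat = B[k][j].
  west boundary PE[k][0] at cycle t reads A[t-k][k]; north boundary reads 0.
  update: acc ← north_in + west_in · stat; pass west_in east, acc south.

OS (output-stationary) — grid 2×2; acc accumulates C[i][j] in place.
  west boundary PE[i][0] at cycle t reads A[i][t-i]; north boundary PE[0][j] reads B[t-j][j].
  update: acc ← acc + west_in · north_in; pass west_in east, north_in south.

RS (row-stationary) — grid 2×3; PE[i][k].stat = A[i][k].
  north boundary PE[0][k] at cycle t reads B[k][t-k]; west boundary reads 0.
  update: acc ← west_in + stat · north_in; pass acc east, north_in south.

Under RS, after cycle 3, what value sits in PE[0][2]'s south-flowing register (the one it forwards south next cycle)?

RS 2×3: PE[0][2] cycle-by-cycle (with neighbour feeds):
  step 0 · PE0,1: acc=0; fwd→0 fwd↓0
  step 0 · PE0,2: acc=0; fwd→0 fwd↓0
  step 1 · PE0,1: acc=55; fwd→55 fwd↓7
  step 1 · PE0,2: acc=0; fwd→0 fwd↓0
  step 2 · PE0,1: acc=63; fwd→63 fwd↓7
  step 2 · PE0,2: acc=91; fwd→91 fwd↓9
  step 3 · PE0,1: acc=0; fwd→0 fwd↓0
  step 3 · PE0,2: acc=91; fwd→91 fwd↓7

register = 7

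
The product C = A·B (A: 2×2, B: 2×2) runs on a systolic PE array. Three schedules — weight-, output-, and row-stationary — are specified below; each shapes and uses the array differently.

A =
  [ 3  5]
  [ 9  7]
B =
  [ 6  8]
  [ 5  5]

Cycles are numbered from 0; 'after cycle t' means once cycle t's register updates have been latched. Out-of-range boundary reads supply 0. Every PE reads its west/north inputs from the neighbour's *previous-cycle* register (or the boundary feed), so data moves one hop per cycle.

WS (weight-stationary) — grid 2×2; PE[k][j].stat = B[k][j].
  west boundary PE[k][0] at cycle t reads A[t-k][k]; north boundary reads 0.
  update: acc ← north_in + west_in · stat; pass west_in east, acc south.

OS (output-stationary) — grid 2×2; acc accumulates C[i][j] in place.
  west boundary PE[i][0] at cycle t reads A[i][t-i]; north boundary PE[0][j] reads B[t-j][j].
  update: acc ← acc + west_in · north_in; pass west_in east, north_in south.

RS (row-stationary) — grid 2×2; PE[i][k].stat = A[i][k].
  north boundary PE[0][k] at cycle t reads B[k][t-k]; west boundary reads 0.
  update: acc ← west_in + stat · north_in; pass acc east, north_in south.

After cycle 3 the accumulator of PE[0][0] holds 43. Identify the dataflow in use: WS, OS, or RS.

dataflow = OS

WS [2×2] PE[0][0] across cycles:
  t=0 PE[0][0]: acc=18 h=3 v=18
  t=1 PE[0][0]: acc=54 h=9 v=54
  t=2 PE[0][0]: acc=0 h=0 v=0
  t=3 PE[0][0]: acc=0 h=0 v=0
OS [2×2] PE[0][0] across cycles:
  t=0 PE[0][0]: acc=18 h=3 v=6
  t=1 PE[0][0]: acc=43 h=5 v=5
  t=2 PE[0][0]: acc=43 h=0 v=0
  t=3 PE[0][0]: acc=43 h=0 v=0
RS [2×2] PE[0][0] across cycles:
  t=0 PE[0][0]: acc=18 h=18 v=6
  t=1 PE[0][0]: acc=24 h=24 v=8
  t=2 PE[0][0]: acc=0 h=0 v=0
  t=3 PE[0][0]: acc=0 h=0 v=0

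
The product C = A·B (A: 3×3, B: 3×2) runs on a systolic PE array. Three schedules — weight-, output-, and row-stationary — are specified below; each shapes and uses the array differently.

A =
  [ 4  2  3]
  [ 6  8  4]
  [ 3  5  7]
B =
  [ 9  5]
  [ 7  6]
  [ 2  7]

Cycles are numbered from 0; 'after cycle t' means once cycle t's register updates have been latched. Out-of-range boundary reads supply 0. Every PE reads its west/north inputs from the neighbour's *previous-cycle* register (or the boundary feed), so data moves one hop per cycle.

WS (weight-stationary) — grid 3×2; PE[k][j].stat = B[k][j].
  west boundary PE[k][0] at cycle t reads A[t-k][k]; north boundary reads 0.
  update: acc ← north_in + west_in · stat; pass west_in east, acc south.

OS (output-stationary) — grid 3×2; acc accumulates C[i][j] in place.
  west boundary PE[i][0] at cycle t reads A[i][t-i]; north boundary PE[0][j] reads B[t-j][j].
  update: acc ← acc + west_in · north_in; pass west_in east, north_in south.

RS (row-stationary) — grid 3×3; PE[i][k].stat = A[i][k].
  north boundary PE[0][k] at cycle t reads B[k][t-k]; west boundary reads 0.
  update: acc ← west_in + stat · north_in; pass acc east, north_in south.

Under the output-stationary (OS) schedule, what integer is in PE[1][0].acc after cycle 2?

OS (3×2). Following PE[1][0] plus its west/north inputs:
  @0  [0,0]  acc 36  |  →4  ↓9
  @0  [1,0]  acc 0  |  →0  ↓0
  @1  [0,0]  acc 50  |  →2  ↓7
  @1  [1,0]  acc 54  |  →6  ↓9
  @2  [0,0]  acc 56  |  →3  ↓2
  @2  [1,0]  acc 110  |  →8  ↓7

PE[1][0].acc = 110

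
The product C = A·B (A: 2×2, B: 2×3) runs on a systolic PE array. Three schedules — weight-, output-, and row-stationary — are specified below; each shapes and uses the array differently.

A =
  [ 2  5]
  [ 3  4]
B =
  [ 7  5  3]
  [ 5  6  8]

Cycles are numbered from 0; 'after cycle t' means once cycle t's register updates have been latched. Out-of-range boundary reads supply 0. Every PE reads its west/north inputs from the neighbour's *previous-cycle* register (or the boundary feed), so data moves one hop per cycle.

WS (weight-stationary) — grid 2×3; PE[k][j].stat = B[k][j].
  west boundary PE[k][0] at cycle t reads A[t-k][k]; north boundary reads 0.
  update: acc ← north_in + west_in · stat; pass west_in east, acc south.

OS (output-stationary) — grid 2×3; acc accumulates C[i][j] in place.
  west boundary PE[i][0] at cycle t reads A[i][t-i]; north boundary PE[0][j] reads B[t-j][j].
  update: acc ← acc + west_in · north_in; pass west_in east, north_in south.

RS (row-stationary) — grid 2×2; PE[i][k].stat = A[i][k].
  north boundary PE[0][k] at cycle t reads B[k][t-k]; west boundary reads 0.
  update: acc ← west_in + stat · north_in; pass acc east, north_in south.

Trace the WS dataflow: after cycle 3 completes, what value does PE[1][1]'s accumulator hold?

PE[1][1].acc = 39

WS 2×3: PE[1][1] cycle-by-cycle (with neighbour feeds):
  0: (0,1).acc=0  regs=<0,0>
  0: (1,0).acc=0  regs=<0,0>
  0: (1,1).acc=0  regs=<0,0>
  1: (0,1).acc=10  regs=<2,10>
  1: (1,0).acc=39  regs=<5,39>
  1: (1,1).acc=0  regs=<0,0>
  2: (0,1).acc=15  regs=<3,15>
  2: (1,0).acc=41  regs=<4,41>
  2: (1,1).acc=40  regs=<5,40>
  3: (0,1).acc=0  regs=<0,0>
  3: (1,0).acc=0  regs=<0,0>
  3: (1,1).acc=39  regs=<4,39>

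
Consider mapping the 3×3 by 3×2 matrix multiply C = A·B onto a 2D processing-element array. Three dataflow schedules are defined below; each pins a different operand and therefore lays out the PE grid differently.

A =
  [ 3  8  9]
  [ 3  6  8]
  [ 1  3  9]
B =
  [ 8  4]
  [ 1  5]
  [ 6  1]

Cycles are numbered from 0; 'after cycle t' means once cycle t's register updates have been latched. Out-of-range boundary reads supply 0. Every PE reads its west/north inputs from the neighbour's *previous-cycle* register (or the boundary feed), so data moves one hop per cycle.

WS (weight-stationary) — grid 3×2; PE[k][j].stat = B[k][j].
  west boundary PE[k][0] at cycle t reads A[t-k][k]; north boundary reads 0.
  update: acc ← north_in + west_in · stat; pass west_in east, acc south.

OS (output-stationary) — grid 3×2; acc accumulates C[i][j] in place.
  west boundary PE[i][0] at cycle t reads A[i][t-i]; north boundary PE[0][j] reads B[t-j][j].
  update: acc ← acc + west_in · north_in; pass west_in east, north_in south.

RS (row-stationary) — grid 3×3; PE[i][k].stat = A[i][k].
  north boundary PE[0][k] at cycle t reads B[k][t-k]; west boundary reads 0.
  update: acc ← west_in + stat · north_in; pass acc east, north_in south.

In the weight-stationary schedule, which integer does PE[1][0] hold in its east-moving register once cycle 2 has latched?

WS (3×2). Following PE[1][0] plus its west/north inputs:
  0: (0,0).acc=24  regs=<3,24>
  0: (1,0).acc=0  regs=<0,0>
  1: (0,0).acc=24  regs=<3,24>
  1: (1,0).acc=32  regs=<8,32>
  2: (0,0).acc=8  regs=<1,8>
  2: (1,0).acc=30  regs=<6,30>

register = 6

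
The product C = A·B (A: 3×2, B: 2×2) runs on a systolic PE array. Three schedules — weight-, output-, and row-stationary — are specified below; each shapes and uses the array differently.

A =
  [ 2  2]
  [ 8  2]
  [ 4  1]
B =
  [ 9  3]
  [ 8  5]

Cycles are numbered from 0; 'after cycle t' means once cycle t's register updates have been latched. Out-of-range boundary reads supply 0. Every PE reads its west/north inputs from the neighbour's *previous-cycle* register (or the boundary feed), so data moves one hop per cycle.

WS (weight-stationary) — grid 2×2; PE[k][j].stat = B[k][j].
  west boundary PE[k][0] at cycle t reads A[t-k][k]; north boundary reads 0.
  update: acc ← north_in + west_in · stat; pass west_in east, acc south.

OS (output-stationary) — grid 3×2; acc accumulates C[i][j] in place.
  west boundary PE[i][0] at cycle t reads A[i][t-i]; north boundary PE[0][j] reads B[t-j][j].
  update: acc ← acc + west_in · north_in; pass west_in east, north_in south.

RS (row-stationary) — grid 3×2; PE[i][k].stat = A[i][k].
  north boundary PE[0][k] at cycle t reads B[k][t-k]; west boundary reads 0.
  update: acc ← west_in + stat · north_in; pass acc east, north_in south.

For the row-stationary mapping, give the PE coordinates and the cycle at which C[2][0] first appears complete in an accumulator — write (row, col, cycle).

RS: C[2][0] accumulates in PE[2][1]:
  step 0 · PE2,1: acc=0; fwd→0 fwd↓0
  step 1 · PE2,1: acc=0; fwd→0 fwd↓0
  step 2 · PE2,1: acc=0; fwd→0 fwd↓0
  step 3 · PE2,1: acc=44; fwd→44 fwd↓8

(row, col, cycle) = (2, 1, 3)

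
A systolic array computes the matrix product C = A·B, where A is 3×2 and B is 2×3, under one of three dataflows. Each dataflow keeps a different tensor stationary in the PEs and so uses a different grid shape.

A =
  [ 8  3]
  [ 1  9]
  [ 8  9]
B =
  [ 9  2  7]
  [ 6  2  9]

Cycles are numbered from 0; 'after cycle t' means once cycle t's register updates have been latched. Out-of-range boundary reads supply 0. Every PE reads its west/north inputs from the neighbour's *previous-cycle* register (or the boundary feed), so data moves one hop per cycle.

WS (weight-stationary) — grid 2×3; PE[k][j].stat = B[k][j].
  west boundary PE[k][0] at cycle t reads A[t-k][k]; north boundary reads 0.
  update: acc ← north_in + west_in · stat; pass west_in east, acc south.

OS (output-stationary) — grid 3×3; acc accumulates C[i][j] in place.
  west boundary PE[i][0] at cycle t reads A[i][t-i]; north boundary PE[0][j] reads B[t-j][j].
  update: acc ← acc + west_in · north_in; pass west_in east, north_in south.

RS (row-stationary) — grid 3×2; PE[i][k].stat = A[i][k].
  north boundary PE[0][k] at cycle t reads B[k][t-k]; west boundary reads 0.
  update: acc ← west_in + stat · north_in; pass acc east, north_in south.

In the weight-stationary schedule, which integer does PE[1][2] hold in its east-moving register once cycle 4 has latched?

register = 9

WS (2×3). Following PE[1][2] plus its west/north inputs:
  c0 r0c2: 0 / 0 / 0
  c0 r1c1: 0 / 0 / 0
  c0 r1c2: 0 / 0 / 0
  c1 r0c2: 0 / 0 / 0
  c1 r1c1: 0 / 0 / 0
  c1 r1c2: 0 / 0 / 0
  c2 r0c2: 56 / 8 / 56
  c2 r1c1: 22 / 3 / 22
  c2 r1c2: 0 / 0 / 0
  c3 r0c2: 7 / 1 / 7
  c3 r1c1: 20 / 9 / 20
  c3 r1c2: 83 / 3 / 83
  c4 r0c2: 56 / 8 / 56
  c4 r1c1: 34 / 9 / 34
  c4 r1c2: 88 / 9 / 88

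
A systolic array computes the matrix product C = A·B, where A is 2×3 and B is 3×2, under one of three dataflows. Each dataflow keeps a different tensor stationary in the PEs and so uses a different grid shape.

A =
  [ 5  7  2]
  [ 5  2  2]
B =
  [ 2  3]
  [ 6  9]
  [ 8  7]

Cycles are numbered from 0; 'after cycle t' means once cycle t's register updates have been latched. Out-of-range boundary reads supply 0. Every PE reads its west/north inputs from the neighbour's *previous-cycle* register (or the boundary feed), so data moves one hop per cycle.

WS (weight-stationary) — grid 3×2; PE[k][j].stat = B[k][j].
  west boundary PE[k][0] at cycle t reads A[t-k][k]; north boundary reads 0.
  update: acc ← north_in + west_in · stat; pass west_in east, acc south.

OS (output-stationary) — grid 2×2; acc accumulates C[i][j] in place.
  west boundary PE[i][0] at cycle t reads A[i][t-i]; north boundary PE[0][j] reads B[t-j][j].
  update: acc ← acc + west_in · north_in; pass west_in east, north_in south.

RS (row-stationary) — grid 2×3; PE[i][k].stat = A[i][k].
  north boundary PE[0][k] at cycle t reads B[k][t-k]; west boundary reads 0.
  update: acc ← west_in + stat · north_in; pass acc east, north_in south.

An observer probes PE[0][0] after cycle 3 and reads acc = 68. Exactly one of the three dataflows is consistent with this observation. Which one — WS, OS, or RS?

WS (3×2 grid), PE[0][0]:
  0: (0,0).acc=10  regs=<5,10>
  1: (0,0).acc=10  regs=<5,10>
  2: (0,0).acc=0  regs=<0,0>
  3: (0,0).acc=0  regs=<0,0>
OS (2×2 grid), PE[0][0]:
  0: (0,0).acc=10  regs=<5,2>
  1: (0,0).acc=52  regs=<7,6>
  2: (0,0).acc=68  regs=<2,8>
  3: (0,0).acc=68  regs=<0,0>
RS (2×3 grid), PE[0][0]:
  0: (0,0).acc=10  regs=<10,2>
  1: (0,0).acc=15  regs=<15,3>
  2: (0,0).acc=0  regs=<0,0>
  3: (0,0).acc=0  regs=<0,0>

dataflow = OS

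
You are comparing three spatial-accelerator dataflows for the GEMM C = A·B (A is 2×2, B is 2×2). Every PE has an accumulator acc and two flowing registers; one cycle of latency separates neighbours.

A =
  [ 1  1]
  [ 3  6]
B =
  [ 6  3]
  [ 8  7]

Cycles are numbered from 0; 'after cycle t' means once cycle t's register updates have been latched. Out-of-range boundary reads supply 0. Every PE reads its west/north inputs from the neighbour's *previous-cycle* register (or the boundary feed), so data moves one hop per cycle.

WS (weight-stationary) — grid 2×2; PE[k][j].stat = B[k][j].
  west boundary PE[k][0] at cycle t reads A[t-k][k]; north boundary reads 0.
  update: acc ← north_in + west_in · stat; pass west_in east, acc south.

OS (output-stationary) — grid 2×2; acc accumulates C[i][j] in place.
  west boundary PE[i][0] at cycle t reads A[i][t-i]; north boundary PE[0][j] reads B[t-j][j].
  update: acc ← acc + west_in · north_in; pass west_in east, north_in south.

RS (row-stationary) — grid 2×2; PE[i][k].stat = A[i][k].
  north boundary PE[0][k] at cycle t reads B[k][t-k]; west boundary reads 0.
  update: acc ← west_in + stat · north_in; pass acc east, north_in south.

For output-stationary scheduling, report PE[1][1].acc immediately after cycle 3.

OS on a 2×2 grid — tracing PE[1][1] and its feeders:
  cycle 0: PE[0][1] → acc 0, east 0, south 0
  cycle 0: PE[1][0] → acc 0, east 0, south 0
  cycle 0: PE[1][1] → acc 0, east 0, south 0
  cycle 1: PE[0][1] → acc 3, east 1, south 3
  cycle 1: PE[1][0] → acc 18, east 3, south 6
  cycle 1: PE[1][1] → acc 0, east 0, south 0
  cycle 2: PE[0][1] → acc 10, east 1, south 7
  cycle 2: PE[1][0] → acc 66, east 6, south 8
  cycle 2: PE[1][1] → acc 9, east 3, south 3
  cycle 3: PE[0][1] → acc 10, east 0, south 0
  cycle 3: PE[1][0] → acc 66, east 0, south 0
  cycle 3: PE[1][1] → acc 51, east 6, south 7

PE[1][1].acc = 51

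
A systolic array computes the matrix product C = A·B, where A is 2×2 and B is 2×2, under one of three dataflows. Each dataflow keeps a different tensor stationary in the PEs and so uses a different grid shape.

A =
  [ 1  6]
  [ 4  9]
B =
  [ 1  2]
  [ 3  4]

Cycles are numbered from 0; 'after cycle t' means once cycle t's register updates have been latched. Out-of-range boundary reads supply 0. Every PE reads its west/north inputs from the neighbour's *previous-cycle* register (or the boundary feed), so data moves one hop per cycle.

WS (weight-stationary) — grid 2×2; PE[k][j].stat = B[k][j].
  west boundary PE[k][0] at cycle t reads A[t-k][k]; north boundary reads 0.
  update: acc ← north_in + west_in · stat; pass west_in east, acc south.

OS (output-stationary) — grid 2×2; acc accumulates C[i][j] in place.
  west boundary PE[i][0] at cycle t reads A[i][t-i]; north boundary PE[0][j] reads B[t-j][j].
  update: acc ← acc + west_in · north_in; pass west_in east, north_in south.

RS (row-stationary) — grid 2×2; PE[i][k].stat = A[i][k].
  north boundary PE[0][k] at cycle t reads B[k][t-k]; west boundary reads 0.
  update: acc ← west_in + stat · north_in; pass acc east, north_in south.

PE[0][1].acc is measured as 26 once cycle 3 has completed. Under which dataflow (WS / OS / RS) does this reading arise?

dataflow = OS

— WS: 2×2; PE[0][1] trace:
  step 0 · PE0,1: acc=0; fwd→0 fwd↓0
  step 1 · PE0,1: acc=2; fwd→1 fwd↓2
  step 2 · PE0,1: acc=8; fwd→4 fwd↓8
  step 3 · PE0,1: acc=0; fwd→0 fwd↓0
— OS: 2×2; PE[0][1] trace:
  step 0 · PE0,1: acc=0; fwd→0 fwd↓0
  step 1 · PE0,1: acc=2; fwd→1 fwd↓2
  step 2 · PE0,1: acc=26; fwd→6 fwd↓4
  step 3 · PE0,1: acc=26; fwd→0 fwd↓0
— RS: 2×2; PE[0][1] trace:
  step 0 · PE0,1: acc=0; fwd→0 fwd↓0
  step 1 · PE0,1: acc=19; fwd→19 fwd↓3
  step 2 · PE0,1: acc=26; fwd→26 fwd↓4
  step 3 · PE0,1: acc=0; fwd→0 fwd↓0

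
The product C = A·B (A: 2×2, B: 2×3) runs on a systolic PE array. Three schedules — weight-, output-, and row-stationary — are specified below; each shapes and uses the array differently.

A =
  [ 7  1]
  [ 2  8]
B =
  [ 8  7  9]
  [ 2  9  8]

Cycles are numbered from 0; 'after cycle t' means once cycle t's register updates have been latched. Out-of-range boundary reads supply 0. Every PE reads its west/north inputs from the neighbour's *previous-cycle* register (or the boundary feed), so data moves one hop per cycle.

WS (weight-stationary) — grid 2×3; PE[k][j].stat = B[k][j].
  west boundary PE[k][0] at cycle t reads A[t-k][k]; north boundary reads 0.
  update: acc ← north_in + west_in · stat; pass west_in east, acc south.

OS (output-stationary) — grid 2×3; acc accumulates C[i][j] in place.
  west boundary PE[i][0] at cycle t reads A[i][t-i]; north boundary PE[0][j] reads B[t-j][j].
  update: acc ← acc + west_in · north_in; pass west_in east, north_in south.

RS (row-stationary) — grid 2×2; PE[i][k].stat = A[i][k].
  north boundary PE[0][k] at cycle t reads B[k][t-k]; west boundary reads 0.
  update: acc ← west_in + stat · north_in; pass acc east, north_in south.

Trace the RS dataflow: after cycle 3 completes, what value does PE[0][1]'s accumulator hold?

Tracing RS — 2×2 array, target PE[0][1]:
  [0] (0,0) acc=56 (h:56 v:8)
  [0] (0,1) acc=0 (h:0 v:0)
  [1] (0,0) acc=49 (h:49 v:7)
  [1] (0,1) acc=58 (h:58 v:2)
  [2] (0,0) acc=63 (h:63 v:9)
  [2] (0,1) acc=58 (h:58 v:9)
  [3] (0,0) acc=0 (h:0 v:0)
  [3] (0,1) acc=71 (h:71 v:8)

PE[0][1].acc = 71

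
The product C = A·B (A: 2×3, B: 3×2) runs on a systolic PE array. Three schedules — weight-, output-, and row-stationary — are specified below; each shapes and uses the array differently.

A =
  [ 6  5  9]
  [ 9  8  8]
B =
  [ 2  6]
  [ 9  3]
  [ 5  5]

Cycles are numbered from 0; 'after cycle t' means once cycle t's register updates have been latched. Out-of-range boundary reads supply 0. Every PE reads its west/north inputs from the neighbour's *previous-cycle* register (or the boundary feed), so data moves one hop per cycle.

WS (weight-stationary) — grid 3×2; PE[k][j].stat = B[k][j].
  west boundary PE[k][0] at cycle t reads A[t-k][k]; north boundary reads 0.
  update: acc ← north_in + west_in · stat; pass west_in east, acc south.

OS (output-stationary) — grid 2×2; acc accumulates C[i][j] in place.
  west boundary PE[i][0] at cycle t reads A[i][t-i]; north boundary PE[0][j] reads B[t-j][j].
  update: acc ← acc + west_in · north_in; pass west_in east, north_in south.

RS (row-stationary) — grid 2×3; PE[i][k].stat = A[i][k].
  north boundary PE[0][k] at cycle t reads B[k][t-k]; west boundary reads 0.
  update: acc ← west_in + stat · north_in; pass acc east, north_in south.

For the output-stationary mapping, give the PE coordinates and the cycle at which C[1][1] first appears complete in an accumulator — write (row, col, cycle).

(row, col, cycle) = (1, 1, 4)

OS — PE[1][1] is where C[1][1] collects:
  cycle 0: PE[1][1] → acc 0, east 0, south 0
  cycle 1: PE[1][1] → acc 0, east 0, south 0
  cycle 2: PE[1][1] → acc 54, east 9, south 6
  cycle 3: PE[1][1] → acc 78, east 8, south 3
  cycle 4: PE[1][1] → acc 118, east 8, south 5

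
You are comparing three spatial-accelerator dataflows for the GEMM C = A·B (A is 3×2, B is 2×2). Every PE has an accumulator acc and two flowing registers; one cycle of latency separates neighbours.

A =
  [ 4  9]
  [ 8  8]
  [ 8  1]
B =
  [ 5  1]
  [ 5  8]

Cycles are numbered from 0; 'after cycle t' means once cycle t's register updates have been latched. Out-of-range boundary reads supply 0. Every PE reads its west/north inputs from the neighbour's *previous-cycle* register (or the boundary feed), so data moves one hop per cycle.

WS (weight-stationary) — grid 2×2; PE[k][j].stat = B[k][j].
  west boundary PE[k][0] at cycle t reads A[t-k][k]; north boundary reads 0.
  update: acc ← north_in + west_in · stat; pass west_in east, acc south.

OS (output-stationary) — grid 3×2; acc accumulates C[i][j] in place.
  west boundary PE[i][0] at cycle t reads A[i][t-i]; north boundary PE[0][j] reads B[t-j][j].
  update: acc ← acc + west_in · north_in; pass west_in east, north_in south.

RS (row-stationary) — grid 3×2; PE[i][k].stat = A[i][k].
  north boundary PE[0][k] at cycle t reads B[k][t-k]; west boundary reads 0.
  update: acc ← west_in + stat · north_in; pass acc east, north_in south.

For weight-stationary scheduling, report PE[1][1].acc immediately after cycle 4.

WS on a 2×2 grid — tracing PE[1][1] and its feeders:
  t=0 PE[0][1]: acc=0 h=0 v=0
  t=0 PE[1][0]: acc=0 h=0 v=0
  t=0 PE[1][1]: acc=0 h=0 v=0
  t=1 PE[0][1]: acc=4 h=4 v=4
  t=1 PE[1][0]: acc=65 h=9 v=65
  t=1 PE[1][1]: acc=0 h=0 v=0
  t=2 PE[0][1]: acc=8 h=8 v=8
  t=2 PE[1][0]: acc=80 h=8 v=80
  t=2 PE[1][1]: acc=76 h=9 v=76
  t=3 PE[0][1]: acc=8 h=8 v=8
  t=3 PE[1][0]: acc=45 h=1 v=45
  t=3 PE[1][1]: acc=72 h=8 v=72
  t=4 PE[0][1]: acc=0 h=0 v=0
  t=4 PE[1][0]: acc=0 h=0 v=0
  t=4 PE[1][1]: acc=16 h=1 v=16

PE[1][1].acc = 16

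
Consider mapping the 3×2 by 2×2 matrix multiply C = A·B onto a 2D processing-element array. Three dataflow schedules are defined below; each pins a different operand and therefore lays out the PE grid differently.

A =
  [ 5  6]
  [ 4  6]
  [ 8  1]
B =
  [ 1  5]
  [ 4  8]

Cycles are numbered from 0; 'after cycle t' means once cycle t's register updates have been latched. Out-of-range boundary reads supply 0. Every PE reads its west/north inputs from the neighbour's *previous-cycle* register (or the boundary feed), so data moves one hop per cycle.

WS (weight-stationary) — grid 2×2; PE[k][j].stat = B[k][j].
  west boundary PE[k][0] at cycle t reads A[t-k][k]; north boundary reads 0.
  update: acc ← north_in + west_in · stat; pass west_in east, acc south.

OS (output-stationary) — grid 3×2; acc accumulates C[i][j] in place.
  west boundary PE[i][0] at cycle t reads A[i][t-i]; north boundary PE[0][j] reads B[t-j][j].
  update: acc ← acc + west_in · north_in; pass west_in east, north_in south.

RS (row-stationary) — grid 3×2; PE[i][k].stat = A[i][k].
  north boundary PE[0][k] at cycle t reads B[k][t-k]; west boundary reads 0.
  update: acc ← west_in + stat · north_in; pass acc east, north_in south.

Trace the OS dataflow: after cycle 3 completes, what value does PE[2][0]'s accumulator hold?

Tracing OS — 3×2 array, target PE[2][0]:
  0: (1,0).acc=0  regs=<0,0>
  0: (2,0).acc=0  regs=<0,0>
  1: (1,0).acc=4  regs=<4,1>
  1: (2,0).acc=0  regs=<0,0>
  2: (1,0).acc=28  regs=<6,4>
  2: (2,0).acc=8  regs=<8,1>
  3: (1,0).acc=28  regs=<0,0>
  3: (2,0).acc=12  regs=<1,4>

PE[2][0].acc = 12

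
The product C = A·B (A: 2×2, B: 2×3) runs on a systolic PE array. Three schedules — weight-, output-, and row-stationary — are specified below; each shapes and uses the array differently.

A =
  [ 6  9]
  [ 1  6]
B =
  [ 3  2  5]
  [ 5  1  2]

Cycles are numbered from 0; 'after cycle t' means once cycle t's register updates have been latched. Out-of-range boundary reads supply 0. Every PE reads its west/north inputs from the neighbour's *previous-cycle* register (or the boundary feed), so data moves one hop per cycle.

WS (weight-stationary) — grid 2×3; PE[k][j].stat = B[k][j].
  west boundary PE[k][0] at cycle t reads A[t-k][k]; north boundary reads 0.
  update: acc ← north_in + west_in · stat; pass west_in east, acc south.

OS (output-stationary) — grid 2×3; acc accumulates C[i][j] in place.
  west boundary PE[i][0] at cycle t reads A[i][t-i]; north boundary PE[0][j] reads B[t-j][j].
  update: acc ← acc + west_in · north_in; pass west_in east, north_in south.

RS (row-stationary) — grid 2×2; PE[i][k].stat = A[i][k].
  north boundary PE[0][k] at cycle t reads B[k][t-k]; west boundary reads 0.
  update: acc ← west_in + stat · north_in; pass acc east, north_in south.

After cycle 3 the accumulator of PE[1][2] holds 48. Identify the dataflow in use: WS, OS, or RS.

dataflow = WS

— WS: 2×3; PE[1][2] trace:
  t=0 PE[1][2]: acc=0 h=0 v=0
  t=1 PE[1][2]: acc=0 h=0 v=0
  t=2 PE[1][2]: acc=0 h=0 v=0
  t=3 PE[1][2]: acc=48 h=9 v=48
— OS: 2×3; PE[1][2] trace:
  t=0 PE[1][2]: acc=0 h=0 v=0
  t=1 PE[1][2]: acc=0 h=0 v=0
  t=2 PE[1][2]: acc=0 h=0 v=0
  t=3 PE[1][2]: acc=5 h=1 v=5
RS (2×2): PE[1][2] does not exist.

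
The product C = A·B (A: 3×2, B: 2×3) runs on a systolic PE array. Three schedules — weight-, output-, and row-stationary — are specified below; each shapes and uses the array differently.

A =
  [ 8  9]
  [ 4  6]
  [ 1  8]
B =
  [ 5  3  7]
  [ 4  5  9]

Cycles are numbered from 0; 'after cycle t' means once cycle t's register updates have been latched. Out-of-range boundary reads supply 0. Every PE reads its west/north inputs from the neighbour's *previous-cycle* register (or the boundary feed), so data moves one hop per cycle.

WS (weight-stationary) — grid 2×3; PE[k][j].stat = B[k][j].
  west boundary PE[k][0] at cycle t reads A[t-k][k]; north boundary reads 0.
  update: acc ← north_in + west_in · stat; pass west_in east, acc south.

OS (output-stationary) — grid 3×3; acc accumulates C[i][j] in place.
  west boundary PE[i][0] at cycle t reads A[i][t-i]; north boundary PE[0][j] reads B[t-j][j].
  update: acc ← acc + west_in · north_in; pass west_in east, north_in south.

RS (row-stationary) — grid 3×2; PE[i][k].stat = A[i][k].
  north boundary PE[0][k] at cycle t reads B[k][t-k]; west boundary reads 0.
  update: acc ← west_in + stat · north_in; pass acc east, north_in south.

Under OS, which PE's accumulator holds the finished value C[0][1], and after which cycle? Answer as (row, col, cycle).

(row, col, cycle) = (0, 1, 2)

OS: C[0][1] accumulates in PE[0][1]:
  0: (0,1).acc=0  regs=<0,0>
  1: (0,1).acc=24  regs=<8,3>
  2: (0,1).acc=69  regs=<9,5>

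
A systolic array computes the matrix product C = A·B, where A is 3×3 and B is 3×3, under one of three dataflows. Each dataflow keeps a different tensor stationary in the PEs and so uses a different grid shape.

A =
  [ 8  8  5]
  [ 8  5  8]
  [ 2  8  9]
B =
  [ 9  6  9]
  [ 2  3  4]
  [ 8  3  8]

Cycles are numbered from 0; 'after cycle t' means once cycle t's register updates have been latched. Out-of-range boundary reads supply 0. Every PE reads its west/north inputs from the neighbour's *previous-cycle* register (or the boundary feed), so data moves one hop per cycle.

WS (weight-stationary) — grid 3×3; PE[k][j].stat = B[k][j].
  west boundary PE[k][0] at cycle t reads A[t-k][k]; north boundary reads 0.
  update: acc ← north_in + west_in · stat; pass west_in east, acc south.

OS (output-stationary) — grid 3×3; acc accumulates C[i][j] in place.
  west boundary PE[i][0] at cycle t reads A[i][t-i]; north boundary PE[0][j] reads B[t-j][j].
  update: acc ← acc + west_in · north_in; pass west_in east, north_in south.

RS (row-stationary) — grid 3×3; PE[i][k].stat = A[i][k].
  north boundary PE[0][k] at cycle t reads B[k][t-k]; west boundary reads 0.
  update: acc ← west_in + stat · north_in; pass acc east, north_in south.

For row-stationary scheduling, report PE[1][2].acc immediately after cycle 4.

RS 3×3: PE[1][2] cycle-by-cycle (with neighbour feeds):
  cycle 0: PE[0][2] → acc 0, east 0, south 0
  cycle 0: PE[1][1] → acc 0, east 0, south 0
  cycle 0: PE[1][2] → acc 0, east 0, south 0
  cycle 1: PE[0][2] → acc 0, east 0, south 0
  cycle 1: PE[1][1] → acc 0, east 0, south 0
  cycle 1: PE[1][2] → acc 0, east 0, south 0
  cycle 2: PE[0][2] → acc 128, east 128, south 8
  cycle 2: PE[1][1] → acc 82, east 82, south 2
  cycle 2: PE[1][2] → acc 0, east 0, south 0
  cycle 3: PE[0][2] → acc 87, east 87, south 3
  cycle 3: PE[1][1] → acc 63, east 63, south 3
  cycle 3: PE[1][2] → acc 146, east 146, south 8
  cycle 4: PE[0][2] → acc 144, east 144, south 8
  cycle 4: PE[1][1] → acc 92, east 92, south 4
  cycle 4: PE[1][2] → acc 87, east 87, south 3

PE[1][2].acc = 87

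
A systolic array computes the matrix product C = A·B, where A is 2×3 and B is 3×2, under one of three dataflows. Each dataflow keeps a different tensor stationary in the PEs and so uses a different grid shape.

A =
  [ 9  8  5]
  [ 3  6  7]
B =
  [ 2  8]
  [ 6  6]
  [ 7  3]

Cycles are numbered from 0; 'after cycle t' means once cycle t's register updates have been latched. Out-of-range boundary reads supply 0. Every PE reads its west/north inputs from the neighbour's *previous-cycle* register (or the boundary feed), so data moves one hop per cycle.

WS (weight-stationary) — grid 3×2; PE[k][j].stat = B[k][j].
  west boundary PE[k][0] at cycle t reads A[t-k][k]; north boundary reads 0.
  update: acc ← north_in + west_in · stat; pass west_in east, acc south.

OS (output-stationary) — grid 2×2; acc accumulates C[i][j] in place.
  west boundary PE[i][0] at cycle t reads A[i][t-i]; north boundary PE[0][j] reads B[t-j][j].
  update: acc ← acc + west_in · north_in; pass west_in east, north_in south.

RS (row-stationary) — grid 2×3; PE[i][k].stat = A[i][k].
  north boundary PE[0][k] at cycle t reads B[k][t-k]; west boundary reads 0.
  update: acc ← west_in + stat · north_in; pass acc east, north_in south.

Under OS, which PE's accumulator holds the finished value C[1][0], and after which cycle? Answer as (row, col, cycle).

OS — PE[1][0] is where C[1][0] collects:
  cycle 0: PE[1][0] → acc 0, east 0, south 0
  cycle 1: PE[1][0] → acc 6, east 3, south 2
  cycle 2: PE[1][0] → acc 42, east 6, south 6
  cycle 3: PE[1][0] → acc 91, east 7, south 7

(row, col, cycle) = (1, 0, 3)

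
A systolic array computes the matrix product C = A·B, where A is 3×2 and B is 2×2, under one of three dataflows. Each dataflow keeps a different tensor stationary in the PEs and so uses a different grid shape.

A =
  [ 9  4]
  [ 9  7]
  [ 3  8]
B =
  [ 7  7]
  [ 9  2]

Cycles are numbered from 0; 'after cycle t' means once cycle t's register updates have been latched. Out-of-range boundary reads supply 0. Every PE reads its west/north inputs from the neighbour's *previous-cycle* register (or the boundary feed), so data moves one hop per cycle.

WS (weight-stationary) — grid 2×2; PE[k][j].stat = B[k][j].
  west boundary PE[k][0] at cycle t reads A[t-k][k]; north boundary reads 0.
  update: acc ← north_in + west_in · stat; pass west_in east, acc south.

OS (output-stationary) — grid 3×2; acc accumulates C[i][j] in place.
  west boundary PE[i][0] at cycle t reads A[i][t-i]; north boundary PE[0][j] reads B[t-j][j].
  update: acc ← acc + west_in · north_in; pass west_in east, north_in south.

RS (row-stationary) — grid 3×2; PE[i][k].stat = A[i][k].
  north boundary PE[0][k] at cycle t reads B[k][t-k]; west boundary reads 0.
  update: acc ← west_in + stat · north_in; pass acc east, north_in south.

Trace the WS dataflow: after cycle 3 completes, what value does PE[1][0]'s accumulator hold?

PE[1][0].acc = 93

Tracing WS — 2×2 array, target PE[1][0]:
  t=0 PE[0][0]: acc=63 h=9 v=63
  t=0 PE[1][0]: acc=0 h=0 v=0
  t=1 PE[0][0]: acc=63 h=9 v=63
  t=1 PE[1][0]: acc=99 h=4 v=99
  t=2 PE[0][0]: acc=21 h=3 v=21
  t=2 PE[1][0]: acc=126 h=7 v=126
  t=3 PE[0][0]: acc=0 h=0 v=0
  t=3 PE[1][0]: acc=93 h=8 v=93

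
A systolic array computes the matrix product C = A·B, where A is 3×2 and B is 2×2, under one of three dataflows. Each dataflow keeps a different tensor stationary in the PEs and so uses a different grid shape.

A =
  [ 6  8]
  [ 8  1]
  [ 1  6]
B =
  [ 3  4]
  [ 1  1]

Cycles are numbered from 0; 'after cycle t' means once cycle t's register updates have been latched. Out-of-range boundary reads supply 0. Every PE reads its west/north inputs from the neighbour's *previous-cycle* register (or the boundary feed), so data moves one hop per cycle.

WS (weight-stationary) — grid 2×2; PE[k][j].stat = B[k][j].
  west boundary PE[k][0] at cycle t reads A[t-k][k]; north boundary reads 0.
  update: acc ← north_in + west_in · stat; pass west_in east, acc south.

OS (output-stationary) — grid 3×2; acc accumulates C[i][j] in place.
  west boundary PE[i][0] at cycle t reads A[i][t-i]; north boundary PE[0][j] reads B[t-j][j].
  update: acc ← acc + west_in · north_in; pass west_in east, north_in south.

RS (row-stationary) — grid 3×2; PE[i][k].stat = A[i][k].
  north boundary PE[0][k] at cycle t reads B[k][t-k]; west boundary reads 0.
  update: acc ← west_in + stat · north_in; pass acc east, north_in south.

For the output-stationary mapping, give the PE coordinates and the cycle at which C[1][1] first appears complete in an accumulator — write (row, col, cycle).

OS — PE[1][1] is where C[1][1] collects:
  step 0 · PE1,1: acc=0; fwd→0 fwd↓0
  step 1 · PE1,1: acc=0; fwd→0 fwd↓0
  step 2 · PE1,1: acc=32; fwd→8 fwd↓4
  step 3 · PE1,1: acc=33; fwd→1 fwd↓1

(row, col, cycle) = (1, 1, 3)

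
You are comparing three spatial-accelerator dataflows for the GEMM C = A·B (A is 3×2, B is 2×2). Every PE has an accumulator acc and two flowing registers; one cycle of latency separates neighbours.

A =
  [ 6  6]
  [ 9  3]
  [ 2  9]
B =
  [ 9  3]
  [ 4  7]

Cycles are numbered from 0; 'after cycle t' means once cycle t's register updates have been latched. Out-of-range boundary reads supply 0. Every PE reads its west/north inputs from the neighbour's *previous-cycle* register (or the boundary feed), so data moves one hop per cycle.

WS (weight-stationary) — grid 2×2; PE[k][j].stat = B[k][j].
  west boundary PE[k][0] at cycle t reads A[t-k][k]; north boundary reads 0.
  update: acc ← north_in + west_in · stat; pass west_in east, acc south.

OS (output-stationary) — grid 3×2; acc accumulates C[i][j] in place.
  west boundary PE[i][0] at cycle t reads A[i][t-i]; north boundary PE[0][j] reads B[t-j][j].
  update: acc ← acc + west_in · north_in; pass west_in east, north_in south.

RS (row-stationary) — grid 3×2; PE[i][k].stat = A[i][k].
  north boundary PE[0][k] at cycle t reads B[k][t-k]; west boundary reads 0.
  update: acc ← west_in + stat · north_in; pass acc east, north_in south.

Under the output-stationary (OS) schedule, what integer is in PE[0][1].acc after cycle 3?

PE[0][1].acc = 60

OS 3×2: PE[0][1] cycle-by-cycle (with neighbour feeds):
  step 0 · PE0,0: acc=54; fwd→6 fwd↓9
  step 0 · PE0,1: acc=0; fwd→0 fwd↓0
  step 1 · PE0,0: acc=78; fwd→6 fwd↓4
  step 1 · PE0,1: acc=18; fwd→6 fwd↓3
  step 2 · PE0,0: acc=78; fwd→0 fwd↓0
  step 2 · PE0,1: acc=60; fwd→6 fwd↓7
  step 3 · PE0,0: acc=78; fwd→0 fwd↓0
  step 3 · PE0,1: acc=60; fwd→0 fwd↓0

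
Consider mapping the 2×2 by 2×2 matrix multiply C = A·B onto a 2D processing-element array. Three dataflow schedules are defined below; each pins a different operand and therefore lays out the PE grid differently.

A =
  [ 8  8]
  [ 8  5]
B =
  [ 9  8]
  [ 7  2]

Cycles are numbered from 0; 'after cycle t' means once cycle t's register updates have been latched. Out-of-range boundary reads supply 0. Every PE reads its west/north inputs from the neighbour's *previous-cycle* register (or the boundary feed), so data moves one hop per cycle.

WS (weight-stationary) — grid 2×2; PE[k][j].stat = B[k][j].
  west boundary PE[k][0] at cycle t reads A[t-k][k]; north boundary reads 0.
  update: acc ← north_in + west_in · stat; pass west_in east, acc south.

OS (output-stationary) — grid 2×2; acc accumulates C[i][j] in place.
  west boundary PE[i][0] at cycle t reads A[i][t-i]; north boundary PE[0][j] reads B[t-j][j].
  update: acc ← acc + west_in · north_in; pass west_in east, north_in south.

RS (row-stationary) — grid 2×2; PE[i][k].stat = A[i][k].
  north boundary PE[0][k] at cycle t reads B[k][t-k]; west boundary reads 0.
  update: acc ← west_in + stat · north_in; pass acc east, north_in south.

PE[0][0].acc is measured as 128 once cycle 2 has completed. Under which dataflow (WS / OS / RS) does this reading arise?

Under WS (2×2), PE[0][0]:
  @0  [0,0]  acc 72  |  →8  ↓72
  @1  [0,0]  acc 72  |  →8  ↓72
  @2  [0,0]  acc 0  |  →0  ↓0
Under OS (2×2), PE[0][0]:
  @0  [0,0]  acc 72  |  →8  ↓9
  @1  [0,0]  acc 128  |  →8  ↓7
  @2  [0,0]  acc 128  |  →0  ↓0
Under RS (2×2), PE[0][0]:
  @0  [0,0]  acc 72  |  →72  ↓9
  @1  [0,0]  acc 64  |  →64  ↓8
  @2  [0,0]  acc 0  |  →0  ↓0

dataflow = OS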